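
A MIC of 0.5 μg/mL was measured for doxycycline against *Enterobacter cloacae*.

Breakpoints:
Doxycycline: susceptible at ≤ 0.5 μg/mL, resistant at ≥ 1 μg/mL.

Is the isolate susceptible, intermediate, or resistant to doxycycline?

S

Doxycycline (0.5 μg/mL) ≤ 0.5 μg/mL ⇒ Susceptible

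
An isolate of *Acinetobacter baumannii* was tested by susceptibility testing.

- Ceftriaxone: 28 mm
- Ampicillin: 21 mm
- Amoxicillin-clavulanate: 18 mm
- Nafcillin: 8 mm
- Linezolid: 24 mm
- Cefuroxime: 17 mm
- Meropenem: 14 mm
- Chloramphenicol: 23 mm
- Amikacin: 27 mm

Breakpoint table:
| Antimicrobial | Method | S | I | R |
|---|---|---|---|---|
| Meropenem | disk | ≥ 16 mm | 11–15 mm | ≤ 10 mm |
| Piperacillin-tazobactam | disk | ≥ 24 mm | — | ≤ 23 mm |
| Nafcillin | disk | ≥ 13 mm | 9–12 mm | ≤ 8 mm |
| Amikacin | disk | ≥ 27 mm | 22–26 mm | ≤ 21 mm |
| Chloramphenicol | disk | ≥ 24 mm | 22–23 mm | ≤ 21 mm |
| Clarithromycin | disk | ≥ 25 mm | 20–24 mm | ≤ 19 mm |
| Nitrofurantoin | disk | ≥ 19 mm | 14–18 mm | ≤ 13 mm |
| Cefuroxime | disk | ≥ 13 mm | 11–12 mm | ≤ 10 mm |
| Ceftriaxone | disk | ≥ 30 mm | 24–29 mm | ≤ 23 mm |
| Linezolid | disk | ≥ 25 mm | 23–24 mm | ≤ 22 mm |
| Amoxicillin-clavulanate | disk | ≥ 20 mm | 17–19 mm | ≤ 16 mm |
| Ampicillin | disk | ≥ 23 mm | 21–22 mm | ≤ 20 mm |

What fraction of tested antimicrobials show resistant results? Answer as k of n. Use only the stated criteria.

Ceftriaxone: 28 mm is in 24–29 mm — intermediate
Ampicillin (21 mm) in 21–22 mm → I
Amoxicillin-clavulanate: 18 mm is in 17–19 mm ⇒ Intermediate
Nafcillin 8 mm: ≤ 8 mm → R
Linezolid 24 mm: in 23–24 mm — intermediate
Cefuroxime (17 mm) ≥ 13 mm ⇒ Susceptible
Meropenem: 14 mm is in 11–15 mm ⇒ intermediate
Chloramphenicol: 23 mm is in 22–23 mm — Intermediate
Amikacin 27 mm: ≥ 27 mm — susceptible
Resistant: 1/9

1 of 9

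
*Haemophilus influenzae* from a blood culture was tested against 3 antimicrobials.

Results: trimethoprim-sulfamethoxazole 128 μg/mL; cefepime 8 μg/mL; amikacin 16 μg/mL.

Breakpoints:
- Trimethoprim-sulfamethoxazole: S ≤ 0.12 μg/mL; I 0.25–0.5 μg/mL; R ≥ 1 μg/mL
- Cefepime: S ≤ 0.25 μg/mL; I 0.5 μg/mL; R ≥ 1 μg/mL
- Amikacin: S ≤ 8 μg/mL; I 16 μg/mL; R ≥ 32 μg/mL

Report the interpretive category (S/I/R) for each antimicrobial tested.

Trimethoprim-sulfamethoxazole 128 μg/mL: ≥ 1 μg/mL → resistant
Cefepime 8 μg/mL: ≥ 1 μg/mL → resistant
Amikacin: 16 μg/mL is = 16 μg/mL → Intermediate

R, R, I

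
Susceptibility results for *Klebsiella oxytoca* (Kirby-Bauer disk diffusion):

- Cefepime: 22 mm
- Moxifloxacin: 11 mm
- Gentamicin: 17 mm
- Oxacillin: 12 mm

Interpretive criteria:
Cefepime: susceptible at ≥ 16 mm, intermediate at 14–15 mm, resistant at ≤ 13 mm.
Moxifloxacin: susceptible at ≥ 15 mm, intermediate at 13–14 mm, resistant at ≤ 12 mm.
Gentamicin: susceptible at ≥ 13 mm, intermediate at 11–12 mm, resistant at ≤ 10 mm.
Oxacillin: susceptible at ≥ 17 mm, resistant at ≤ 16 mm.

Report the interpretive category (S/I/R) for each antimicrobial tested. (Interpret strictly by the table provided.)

Cefepime (22 mm) ≥ 16 mm ⇒ Susceptible
Moxifloxacin (11 mm) ≤ 12 mm ⇒ R
Gentamicin 17 mm: ≥ 13 mm ⇒ S
Oxacillin (12 mm) ≤ 16 mm → R

S, R, S, R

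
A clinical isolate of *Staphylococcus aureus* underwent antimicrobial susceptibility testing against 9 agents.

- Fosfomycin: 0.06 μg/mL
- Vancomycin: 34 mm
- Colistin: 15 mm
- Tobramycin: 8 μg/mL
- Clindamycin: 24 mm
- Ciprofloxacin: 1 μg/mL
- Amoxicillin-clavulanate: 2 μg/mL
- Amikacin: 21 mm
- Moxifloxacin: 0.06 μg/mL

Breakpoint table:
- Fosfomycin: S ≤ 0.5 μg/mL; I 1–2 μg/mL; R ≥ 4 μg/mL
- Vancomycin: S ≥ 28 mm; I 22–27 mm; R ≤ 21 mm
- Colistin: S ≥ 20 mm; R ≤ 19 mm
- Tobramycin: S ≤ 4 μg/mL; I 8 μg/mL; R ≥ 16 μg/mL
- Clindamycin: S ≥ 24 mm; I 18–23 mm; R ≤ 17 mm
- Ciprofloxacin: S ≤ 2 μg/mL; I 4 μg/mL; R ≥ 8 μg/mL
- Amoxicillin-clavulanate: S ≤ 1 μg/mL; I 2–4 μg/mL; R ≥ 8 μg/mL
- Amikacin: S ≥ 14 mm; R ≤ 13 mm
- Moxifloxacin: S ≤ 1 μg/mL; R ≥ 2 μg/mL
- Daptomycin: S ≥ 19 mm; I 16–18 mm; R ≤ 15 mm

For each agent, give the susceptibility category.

Fosfomycin 0.06 μg/mL: ≤ 0.5 μg/mL → Susceptible
Vancomycin 34 mm: ≥ 28 mm → susceptible
Colistin: 15 mm is ≤ 19 mm — R
Tobramycin 8 μg/mL: = 8 μg/mL ⇒ intermediate
Clindamycin 24 mm: ≥ 24 mm → Susceptible
Ciprofloxacin 1 μg/mL: ≤ 2 μg/mL → Susceptible
Amoxicillin-clavulanate 2 μg/mL: in 2–4 μg/mL → Intermediate
Amikacin (21 mm) ≥ 14 mm ⇒ S
Moxifloxacin: 0.06 μg/mL is ≤ 1 μg/mL — susceptible

S, S, R, I, S, S, I, S, S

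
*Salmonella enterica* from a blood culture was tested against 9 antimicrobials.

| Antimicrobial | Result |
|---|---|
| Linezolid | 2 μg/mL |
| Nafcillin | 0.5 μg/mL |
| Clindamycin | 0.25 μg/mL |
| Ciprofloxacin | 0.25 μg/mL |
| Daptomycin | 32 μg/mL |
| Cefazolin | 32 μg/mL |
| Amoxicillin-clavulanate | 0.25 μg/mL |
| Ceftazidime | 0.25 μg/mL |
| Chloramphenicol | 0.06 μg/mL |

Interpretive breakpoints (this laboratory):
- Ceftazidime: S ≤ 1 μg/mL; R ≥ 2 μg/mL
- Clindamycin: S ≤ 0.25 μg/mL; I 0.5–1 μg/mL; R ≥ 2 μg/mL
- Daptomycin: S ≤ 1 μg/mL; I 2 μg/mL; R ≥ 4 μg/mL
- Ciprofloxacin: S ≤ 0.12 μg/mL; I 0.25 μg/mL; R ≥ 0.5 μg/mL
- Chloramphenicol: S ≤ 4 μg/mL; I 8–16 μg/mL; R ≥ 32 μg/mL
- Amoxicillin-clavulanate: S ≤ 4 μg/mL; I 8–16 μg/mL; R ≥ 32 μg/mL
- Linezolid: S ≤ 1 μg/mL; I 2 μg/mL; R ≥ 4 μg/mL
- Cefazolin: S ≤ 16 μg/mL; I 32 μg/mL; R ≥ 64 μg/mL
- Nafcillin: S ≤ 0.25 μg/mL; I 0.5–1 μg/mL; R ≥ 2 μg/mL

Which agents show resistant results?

daptomycin

Linezolid: 2 μg/mL is = 2 μg/mL ⇒ intermediate
Nafcillin: 0.5 μg/mL is in 0.5–1 μg/mL → Intermediate
Clindamycin 0.25 μg/mL: ≤ 0.25 μg/mL — S
Ciprofloxacin: 0.25 μg/mL is = 0.25 μg/mL — I
Daptomycin 32 μg/mL: ≥ 4 μg/mL — R
Cefazolin (32 μg/mL) = 32 μg/mL → I
Amoxicillin-clavulanate: 0.25 μg/mL is ≤ 4 μg/mL ⇒ Susceptible
Ceftazidime (0.25 μg/mL) ≤ 1 μg/mL ⇒ susceptible
Chloramphenicol (0.06 μg/mL) ≤ 4 μg/mL — susceptible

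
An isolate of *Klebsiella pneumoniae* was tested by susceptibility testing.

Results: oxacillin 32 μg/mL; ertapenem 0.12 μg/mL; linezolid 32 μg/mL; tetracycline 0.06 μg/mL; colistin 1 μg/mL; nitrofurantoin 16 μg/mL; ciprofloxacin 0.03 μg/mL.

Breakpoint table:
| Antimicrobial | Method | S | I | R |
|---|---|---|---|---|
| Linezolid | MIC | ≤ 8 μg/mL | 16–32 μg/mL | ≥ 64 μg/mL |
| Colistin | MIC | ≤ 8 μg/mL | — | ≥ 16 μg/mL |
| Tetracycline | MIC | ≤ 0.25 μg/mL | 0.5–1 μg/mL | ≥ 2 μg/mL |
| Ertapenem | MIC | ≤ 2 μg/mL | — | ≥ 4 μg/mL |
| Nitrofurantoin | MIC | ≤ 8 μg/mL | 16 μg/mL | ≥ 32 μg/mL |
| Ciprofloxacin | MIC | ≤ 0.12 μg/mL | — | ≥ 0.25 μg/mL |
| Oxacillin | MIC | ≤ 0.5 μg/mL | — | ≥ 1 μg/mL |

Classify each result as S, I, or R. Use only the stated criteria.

Oxacillin: 32 μg/mL is ≥ 1 μg/mL ⇒ resistant
Ertapenem (0.12 μg/mL) ≤ 2 μg/mL — S
Linezolid (32 μg/mL) in 16–32 μg/mL → I
Tetracycline: 0.06 μg/mL is ≤ 0.25 μg/mL ⇒ S
Colistin 1 μg/mL: ≤ 8 μg/mL ⇒ Susceptible
Nitrofurantoin: 16 μg/mL is = 16 μg/mL — I
Ciprofloxacin (0.03 μg/mL) ≤ 0.12 μg/mL → susceptible

R, S, I, S, S, I, S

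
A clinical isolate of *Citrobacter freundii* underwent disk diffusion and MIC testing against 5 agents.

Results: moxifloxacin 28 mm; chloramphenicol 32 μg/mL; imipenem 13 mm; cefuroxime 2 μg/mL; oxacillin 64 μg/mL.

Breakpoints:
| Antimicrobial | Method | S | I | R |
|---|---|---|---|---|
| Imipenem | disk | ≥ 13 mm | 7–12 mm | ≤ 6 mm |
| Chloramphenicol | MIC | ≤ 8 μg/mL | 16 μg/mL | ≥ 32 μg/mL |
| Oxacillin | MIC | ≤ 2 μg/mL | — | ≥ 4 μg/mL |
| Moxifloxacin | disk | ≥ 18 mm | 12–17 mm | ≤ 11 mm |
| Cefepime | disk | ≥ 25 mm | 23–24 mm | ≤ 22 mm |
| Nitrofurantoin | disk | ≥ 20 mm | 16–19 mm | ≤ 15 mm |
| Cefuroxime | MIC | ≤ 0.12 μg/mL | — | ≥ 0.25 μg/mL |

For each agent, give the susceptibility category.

Moxifloxacin: 28 mm is ≥ 18 mm ⇒ susceptible
Chloramphenicol 32 μg/mL: ≥ 32 μg/mL → Resistant
Imipenem 13 mm: ≥ 13 mm — Susceptible
Cefuroxime: 2 μg/mL is ≥ 0.25 μg/mL → R
Oxacillin (64 μg/mL) ≥ 4 μg/mL ⇒ R

S, R, S, R, R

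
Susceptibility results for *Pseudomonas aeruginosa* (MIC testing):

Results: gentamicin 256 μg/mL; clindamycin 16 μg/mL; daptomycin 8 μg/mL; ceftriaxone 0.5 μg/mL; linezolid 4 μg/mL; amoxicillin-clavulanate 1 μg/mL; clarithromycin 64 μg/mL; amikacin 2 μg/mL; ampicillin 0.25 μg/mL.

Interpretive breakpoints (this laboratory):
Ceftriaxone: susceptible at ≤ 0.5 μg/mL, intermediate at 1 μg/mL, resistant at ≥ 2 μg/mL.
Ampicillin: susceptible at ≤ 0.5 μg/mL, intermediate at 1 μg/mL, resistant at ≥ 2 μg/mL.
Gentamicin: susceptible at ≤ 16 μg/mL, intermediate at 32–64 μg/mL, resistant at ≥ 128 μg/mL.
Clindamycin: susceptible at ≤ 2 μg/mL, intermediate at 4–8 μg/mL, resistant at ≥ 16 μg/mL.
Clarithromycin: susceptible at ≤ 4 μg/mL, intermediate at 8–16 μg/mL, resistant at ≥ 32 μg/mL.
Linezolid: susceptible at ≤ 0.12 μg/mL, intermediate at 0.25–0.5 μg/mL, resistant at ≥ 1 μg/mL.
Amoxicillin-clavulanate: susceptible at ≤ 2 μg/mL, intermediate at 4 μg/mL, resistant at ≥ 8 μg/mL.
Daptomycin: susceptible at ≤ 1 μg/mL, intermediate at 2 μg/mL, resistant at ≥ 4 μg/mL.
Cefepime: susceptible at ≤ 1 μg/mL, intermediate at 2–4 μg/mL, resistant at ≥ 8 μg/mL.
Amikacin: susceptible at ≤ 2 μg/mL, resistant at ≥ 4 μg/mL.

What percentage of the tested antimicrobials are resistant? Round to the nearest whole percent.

56%

Gentamicin 256 μg/mL: ≥ 128 μg/mL — R
Clindamycin (16 μg/mL) ≥ 16 μg/mL — resistant
Daptomycin 8 μg/mL: ≥ 4 μg/mL → resistant
Ceftriaxone (0.5 μg/mL) ≤ 0.5 μg/mL → Susceptible
Linezolid: 4 μg/mL is ≥ 1 μg/mL ⇒ Resistant
Amoxicillin-clavulanate (1 μg/mL) ≤ 2 μg/mL → Susceptible
Clarithromycin (64 μg/mL) ≥ 32 μg/mL ⇒ resistant
Amikacin 2 μg/mL: ≤ 2 μg/mL ⇒ S
Ampicillin (0.25 μg/mL) ≤ 0.5 μg/mL — S
Resistant: 5/9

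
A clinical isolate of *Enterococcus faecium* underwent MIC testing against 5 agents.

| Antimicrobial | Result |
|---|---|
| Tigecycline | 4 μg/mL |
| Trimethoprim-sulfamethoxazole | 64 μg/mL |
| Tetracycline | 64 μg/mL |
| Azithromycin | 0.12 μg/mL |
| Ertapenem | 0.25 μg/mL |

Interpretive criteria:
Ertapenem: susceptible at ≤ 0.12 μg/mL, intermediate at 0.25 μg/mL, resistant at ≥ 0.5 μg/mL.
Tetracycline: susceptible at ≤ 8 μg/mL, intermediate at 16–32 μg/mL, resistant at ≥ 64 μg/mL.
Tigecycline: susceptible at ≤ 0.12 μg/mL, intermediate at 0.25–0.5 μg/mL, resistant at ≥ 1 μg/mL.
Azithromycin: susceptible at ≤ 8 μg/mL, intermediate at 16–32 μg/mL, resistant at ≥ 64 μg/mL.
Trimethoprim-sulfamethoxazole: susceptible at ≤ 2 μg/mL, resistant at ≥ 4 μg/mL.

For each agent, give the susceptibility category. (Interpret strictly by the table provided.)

Tigecycline: 4 μg/mL is ≥ 1 μg/mL ⇒ R
Trimethoprim-sulfamethoxazole: 64 μg/mL is ≥ 4 μg/mL ⇒ Resistant
Tetracycline 64 μg/mL: ≥ 64 μg/mL → Resistant
Azithromycin: 0.12 μg/mL is ≤ 8 μg/mL ⇒ S
Ertapenem 0.25 μg/mL: = 0.25 μg/mL → I

R, R, R, S, I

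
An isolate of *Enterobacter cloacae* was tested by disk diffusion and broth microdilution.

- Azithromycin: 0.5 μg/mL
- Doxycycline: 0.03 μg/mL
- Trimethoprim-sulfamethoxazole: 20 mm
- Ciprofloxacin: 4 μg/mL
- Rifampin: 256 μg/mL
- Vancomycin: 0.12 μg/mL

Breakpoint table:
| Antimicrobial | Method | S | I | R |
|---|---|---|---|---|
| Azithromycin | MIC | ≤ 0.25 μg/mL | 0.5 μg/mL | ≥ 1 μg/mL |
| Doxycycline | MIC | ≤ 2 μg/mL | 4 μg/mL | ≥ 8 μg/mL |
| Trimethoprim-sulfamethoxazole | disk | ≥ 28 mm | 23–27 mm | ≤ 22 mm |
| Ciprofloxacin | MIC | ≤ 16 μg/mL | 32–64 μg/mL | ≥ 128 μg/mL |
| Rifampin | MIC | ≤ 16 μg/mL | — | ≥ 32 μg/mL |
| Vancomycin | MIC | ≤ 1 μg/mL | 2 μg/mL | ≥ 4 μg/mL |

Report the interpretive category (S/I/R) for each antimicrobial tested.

Azithromycin: 0.5 μg/mL is = 0.5 μg/mL ⇒ intermediate
Doxycycline 0.03 μg/mL: ≤ 2 μg/mL → Susceptible
Trimethoprim-sulfamethoxazole: 20 mm is ≤ 22 mm ⇒ resistant
Ciprofloxacin 4 μg/mL: ≤ 16 μg/mL — S
Rifampin 256 μg/mL: ≥ 32 μg/mL — R
Vancomycin: 0.12 μg/mL is ≤ 1 μg/mL → Susceptible

I, S, R, S, R, S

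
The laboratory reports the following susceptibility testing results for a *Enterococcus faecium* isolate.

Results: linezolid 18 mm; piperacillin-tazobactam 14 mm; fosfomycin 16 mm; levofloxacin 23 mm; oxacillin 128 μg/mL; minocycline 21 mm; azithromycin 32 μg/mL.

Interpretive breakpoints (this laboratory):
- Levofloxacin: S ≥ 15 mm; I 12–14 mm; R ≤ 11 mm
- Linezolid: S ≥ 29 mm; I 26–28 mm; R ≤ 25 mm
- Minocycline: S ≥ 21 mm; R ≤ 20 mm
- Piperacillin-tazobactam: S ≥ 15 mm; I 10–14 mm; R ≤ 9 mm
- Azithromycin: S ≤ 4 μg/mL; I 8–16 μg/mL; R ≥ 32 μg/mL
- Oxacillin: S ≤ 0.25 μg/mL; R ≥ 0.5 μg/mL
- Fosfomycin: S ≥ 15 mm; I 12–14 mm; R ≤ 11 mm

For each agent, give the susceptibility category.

R, I, S, S, R, S, R

Linezolid: 18 mm is ≤ 25 mm ⇒ R
Piperacillin-tazobactam (14 mm) in 10–14 mm ⇒ I
Fosfomycin: 16 mm is ≥ 15 mm — Susceptible
Levofloxacin 23 mm: ≥ 15 mm → S
Oxacillin (128 μg/mL) ≥ 0.5 μg/mL → resistant
Minocycline (21 mm) ≥ 21 mm — susceptible
Azithromycin 32 μg/mL: ≥ 32 μg/mL → Resistant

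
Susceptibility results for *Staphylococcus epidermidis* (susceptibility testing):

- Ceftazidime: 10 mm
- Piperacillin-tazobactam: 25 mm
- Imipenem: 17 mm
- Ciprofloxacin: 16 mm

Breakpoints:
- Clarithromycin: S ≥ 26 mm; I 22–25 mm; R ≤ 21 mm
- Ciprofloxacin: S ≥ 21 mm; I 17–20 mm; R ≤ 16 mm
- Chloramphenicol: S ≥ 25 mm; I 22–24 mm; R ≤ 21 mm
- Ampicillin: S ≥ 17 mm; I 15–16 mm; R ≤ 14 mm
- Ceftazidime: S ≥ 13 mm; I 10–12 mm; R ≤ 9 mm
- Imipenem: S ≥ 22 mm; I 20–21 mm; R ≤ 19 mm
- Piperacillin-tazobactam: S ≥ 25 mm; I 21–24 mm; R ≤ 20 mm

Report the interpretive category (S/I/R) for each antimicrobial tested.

Ceftazidime: 10 mm is in 10–12 mm ⇒ Intermediate
Piperacillin-tazobactam (25 mm) ≥ 25 mm — S
Imipenem 17 mm: ≤ 19 mm → R
Ciprofloxacin: 16 mm is ≤ 16 mm ⇒ Resistant

I, S, R, R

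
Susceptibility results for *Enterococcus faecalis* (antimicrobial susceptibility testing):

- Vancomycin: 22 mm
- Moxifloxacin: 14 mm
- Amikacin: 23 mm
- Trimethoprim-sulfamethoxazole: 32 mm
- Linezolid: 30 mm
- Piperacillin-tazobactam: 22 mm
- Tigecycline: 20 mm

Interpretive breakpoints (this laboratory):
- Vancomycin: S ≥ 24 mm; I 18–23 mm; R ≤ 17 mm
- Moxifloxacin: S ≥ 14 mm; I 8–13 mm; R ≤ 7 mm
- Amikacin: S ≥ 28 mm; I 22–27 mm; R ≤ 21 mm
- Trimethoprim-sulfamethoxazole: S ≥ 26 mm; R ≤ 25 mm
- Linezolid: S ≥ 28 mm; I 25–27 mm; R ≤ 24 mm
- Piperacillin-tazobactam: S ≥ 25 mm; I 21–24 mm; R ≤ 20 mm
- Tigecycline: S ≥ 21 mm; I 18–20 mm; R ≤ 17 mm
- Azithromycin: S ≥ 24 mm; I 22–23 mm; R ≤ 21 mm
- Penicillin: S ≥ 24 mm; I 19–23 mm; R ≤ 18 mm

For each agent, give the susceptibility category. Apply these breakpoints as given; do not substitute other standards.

Vancomycin (22 mm) in 18–23 mm ⇒ I
Moxifloxacin (14 mm) ≥ 14 mm ⇒ S
Amikacin: 23 mm is in 22–27 mm → I
Trimethoprim-sulfamethoxazole: 32 mm is ≥ 26 mm ⇒ Susceptible
Linezolid: 30 mm is ≥ 28 mm — S
Piperacillin-tazobactam 22 mm: in 21–24 mm — Intermediate
Tigecycline (20 mm) in 18–20 mm → intermediate

I, S, I, S, S, I, I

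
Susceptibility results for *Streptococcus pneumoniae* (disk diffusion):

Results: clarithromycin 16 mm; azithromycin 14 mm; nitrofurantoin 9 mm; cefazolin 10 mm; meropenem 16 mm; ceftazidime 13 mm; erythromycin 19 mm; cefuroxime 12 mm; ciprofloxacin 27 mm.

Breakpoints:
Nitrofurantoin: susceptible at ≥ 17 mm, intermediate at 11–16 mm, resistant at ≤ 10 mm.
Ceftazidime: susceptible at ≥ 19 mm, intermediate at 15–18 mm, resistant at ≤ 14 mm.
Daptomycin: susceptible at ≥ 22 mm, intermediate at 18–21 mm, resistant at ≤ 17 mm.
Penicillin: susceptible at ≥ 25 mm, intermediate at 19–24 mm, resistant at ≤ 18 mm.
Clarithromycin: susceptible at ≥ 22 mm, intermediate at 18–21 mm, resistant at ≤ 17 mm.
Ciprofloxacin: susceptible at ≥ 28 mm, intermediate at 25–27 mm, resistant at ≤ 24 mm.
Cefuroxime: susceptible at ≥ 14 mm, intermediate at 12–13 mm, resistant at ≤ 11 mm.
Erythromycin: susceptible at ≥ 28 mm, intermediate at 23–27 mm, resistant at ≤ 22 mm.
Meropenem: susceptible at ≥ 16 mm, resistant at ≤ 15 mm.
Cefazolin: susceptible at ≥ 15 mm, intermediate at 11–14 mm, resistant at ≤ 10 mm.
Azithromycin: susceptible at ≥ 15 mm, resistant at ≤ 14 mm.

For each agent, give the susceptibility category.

R, R, R, R, S, R, R, I, I

Clarithromycin (16 mm) ≤ 17 mm → resistant
Azithromycin (14 mm) ≤ 14 mm ⇒ resistant
Nitrofurantoin: 9 mm is ≤ 10 mm ⇒ resistant
Cefazolin 10 mm: ≤ 10 mm ⇒ R
Meropenem 16 mm: ≥ 16 mm — Susceptible
Ceftazidime 13 mm: ≤ 14 mm — R
Erythromycin (19 mm) ≤ 22 mm ⇒ R
Cefuroxime 12 mm: in 12–13 mm ⇒ I
Ciprofloxacin (27 mm) in 25–27 mm → Intermediate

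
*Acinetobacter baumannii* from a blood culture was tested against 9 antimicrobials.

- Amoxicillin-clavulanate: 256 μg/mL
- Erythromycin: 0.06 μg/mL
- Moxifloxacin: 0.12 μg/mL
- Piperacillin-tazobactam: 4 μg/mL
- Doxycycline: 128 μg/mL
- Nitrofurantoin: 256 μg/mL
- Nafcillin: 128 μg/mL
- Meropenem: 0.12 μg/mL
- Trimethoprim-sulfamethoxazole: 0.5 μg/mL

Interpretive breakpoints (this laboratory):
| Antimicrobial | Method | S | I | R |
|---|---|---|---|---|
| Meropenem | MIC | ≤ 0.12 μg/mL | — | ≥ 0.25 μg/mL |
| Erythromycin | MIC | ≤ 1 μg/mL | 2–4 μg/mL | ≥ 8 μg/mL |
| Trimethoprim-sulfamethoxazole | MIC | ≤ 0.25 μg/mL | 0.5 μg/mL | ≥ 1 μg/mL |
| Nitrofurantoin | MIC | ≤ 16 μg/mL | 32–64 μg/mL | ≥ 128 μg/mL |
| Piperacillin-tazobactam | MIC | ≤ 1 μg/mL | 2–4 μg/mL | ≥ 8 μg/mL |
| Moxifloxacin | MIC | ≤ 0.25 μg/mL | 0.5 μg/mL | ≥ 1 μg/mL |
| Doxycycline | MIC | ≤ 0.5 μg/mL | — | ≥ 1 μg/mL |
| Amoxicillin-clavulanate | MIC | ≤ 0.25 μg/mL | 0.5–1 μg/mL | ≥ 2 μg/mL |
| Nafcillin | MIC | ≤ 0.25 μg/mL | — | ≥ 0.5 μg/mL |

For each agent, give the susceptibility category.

R, S, S, I, R, R, R, S, I

Amoxicillin-clavulanate: 256 μg/mL is ≥ 2 μg/mL ⇒ resistant
Erythromycin 0.06 μg/mL: ≤ 1 μg/mL → Susceptible
Moxifloxacin 0.12 μg/mL: ≤ 0.25 μg/mL → Susceptible
Piperacillin-tazobactam (4 μg/mL) in 2–4 μg/mL ⇒ I
Doxycycline (128 μg/mL) ≥ 1 μg/mL — R
Nitrofurantoin 256 μg/mL: ≥ 128 μg/mL — resistant
Nafcillin 128 μg/mL: ≥ 0.5 μg/mL → R
Meropenem (0.12 μg/mL) ≤ 0.12 μg/mL → S
Trimethoprim-sulfamethoxazole (0.5 μg/mL) = 0.5 μg/mL → I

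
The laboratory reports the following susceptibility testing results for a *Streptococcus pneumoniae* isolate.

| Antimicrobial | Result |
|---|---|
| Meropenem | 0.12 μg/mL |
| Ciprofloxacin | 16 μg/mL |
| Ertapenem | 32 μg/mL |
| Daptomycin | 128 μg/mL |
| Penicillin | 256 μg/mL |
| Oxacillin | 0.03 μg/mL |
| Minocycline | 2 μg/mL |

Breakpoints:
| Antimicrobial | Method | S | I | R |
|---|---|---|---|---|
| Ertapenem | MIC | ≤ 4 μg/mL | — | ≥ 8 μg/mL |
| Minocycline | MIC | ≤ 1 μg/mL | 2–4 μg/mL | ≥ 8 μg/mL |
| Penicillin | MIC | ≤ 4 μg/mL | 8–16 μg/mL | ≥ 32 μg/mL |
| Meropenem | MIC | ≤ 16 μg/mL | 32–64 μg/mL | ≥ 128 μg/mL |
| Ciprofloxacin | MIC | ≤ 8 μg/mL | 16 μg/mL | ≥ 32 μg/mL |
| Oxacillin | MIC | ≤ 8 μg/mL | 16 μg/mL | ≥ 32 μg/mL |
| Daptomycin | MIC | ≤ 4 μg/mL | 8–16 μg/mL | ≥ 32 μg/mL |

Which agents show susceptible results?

meropenem, oxacillin

Meropenem (0.12 μg/mL) ≤ 16 μg/mL ⇒ S
Ciprofloxacin: 16 μg/mL is = 16 μg/mL ⇒ intermediate
Ertapenem: 32 μg/mL is ≥ 8 μg/mL → Resistant
Daptomycin: 128 μg/mL is ≥ 32 μg/mL ⇒ R
Penicillin (256 μg/mL) ≥ 32 μg/mL → Resistant
Oxacillin 0.03 μg/mL: ≤ 8 μg/mL → susceptible
Minocycline 2 μg/mL: in 2–4 μg/mL ⇒ intermediate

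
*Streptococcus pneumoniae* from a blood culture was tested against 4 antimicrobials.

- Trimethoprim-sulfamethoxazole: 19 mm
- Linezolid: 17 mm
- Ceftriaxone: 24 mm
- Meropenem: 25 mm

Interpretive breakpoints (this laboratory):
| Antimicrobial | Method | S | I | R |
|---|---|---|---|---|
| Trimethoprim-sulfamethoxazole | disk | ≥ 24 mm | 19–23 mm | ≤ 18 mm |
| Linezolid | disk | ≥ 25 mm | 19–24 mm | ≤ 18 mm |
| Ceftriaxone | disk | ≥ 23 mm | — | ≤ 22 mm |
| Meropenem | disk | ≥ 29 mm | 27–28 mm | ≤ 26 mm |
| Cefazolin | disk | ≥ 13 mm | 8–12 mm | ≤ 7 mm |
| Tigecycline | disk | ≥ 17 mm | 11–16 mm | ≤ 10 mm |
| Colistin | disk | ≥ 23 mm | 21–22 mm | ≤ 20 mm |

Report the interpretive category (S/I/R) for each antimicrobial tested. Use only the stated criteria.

I, R, S, R

Trimethoprim-sulfamethoxazole: 19 mm is in 19–23 mm ⇒ I
Linezolid (17 mm) ≤ 18 mm — R
Ceftriaxone 24 mm: ≥ 23 mm ⇒ S
Meropenem (25 mm) ≤ 26 mm ⇒ R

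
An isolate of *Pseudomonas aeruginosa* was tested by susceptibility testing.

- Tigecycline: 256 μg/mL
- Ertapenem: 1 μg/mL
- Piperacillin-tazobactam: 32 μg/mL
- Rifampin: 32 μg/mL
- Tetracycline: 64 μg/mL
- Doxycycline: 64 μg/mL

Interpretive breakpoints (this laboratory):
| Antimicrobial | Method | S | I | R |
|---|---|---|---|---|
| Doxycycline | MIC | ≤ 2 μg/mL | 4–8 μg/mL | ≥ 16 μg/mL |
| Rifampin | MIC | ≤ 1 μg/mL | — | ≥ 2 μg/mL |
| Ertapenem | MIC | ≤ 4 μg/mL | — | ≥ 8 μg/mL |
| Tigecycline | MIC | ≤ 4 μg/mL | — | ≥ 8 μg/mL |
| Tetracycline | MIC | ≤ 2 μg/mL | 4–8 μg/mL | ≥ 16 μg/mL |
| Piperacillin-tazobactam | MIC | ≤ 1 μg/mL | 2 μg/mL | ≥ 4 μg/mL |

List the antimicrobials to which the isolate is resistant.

tigecycline, piperacillin-tazobactam, rifampin, tetracycline, doxycycline

Tigecycline: 256 μg/mL is ≥ 8 μg/mL → resistant
Ertapenem: 1 μg/mL is ≤ 4 μg/mL → susceptible
Piperacillin-tazobactam 32 μg/mL: ≥ 4 μg/mL ⇒ resistant
Rifampin (32 μg/mL) ≥ 2 μg/mL — Resistant
Tetracycline 64 μg/mL: ≥ 16 μg/mL → Resistant
Doxycycline: 64 μg/mL is ≥ 16 μg/mL — Resistant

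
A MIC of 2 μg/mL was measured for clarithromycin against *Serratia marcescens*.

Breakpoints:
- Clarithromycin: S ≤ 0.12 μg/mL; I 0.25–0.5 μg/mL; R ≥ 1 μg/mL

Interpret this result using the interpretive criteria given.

Resistant

Clarithromycin 2 μg/mL: ≥ 1 μg/mL ⇒ resistant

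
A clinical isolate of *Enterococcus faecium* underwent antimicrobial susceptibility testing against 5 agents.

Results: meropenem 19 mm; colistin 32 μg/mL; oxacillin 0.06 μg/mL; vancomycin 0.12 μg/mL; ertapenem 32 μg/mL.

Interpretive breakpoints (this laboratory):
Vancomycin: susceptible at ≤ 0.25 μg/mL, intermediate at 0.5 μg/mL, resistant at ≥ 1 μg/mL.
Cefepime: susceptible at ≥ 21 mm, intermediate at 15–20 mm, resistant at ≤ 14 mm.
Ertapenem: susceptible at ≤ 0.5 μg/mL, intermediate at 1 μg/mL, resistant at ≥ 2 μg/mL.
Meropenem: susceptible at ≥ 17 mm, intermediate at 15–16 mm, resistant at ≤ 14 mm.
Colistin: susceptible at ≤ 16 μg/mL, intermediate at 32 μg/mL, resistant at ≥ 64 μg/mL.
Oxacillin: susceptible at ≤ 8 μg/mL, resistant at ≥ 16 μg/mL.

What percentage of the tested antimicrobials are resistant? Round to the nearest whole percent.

20%

Meropenem: 19 mm is ≥ 17 mm → S
Colistin (32 μg/mL) = 32 μg/mL ⇒ I
Oxacillin: 0.06 μg/mL is ≤ 8 μg/mL → S
Vancomycin (0.12 μg/mL) ≤ 0.25 μg/mL ⇒ susceptible
Ertapenem (32 μg/mL) ≥ 2 μg/mL ⇒ Resistant
Resistant: 1/5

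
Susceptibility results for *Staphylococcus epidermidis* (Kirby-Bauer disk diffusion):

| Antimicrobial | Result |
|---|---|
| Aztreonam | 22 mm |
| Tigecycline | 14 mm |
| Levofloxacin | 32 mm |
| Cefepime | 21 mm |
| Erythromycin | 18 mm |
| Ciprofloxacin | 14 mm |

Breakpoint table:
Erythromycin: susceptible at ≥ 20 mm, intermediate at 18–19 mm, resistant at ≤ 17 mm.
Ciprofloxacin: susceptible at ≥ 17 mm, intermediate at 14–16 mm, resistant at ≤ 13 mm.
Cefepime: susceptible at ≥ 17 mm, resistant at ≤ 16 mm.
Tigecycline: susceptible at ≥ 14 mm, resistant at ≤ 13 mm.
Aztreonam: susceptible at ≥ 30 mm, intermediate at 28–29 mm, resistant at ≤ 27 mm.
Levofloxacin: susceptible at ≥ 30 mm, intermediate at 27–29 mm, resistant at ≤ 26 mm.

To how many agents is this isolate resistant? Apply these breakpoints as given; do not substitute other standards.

1

Aztreonam 22 mm: ≤ 27 mm → R
Tigecycline 14 mm: ≥ 14 mm — S
Levofloxacin (32 mm) ≥ 30 mm → susceptible
Cefepime: 21 mm is ≥ 17 mm — S
Erythromycin: 18 mm is in 18–19 mm ⇒ Intermediate
Ciprofloxacin: 14 mm is in 14–16 mm → intermediate
Resistant: 1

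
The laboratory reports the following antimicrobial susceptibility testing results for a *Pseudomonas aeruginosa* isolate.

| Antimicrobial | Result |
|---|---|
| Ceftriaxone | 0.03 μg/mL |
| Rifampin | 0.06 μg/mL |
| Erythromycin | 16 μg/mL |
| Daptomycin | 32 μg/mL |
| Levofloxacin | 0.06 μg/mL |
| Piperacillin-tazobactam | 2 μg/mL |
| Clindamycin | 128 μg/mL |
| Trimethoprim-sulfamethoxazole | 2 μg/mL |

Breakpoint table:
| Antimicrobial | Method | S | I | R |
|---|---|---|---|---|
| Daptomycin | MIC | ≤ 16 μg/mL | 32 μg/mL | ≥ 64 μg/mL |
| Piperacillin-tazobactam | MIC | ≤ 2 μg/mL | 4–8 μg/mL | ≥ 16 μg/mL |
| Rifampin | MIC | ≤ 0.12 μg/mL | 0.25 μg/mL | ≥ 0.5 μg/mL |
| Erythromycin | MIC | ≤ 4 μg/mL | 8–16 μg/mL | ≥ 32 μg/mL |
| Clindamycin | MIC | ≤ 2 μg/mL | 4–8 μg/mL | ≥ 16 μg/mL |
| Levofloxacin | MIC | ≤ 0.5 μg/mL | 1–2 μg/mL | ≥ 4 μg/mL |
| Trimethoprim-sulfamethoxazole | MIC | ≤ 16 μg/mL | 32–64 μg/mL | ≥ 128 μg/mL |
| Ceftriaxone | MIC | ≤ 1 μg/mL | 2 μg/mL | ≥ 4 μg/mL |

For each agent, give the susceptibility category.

Ceftriaxone (0.03 μg/mL) ≤ 1 μg/mL — susceptible
Rifampin: 0.06 μg/mL is ≤ 0.12 μg/mL → susceptible
Erythromycin 16 μg/mL: in 8–16 μg/mL — intermediate
Daptomycin: 32 μg/mL is = 32 μg/mL ⇒ intermediate
Levofloxacin 0.06 μg/mL: ≤ 0.5 μg/mL ⇒ Susceptible
Piperacillin-tazobactam: 2 μg/mL is ≤ 2 μg/mL ⇒ susceptible
Clindamycin 128 μg/mL: ≥ 16 μg/mL → Resistant
Trimethoprim-sulfamethoxazole (2 μg/mL) ≤ 16 μg/mL → S

S, S, I, I, S, S, R, S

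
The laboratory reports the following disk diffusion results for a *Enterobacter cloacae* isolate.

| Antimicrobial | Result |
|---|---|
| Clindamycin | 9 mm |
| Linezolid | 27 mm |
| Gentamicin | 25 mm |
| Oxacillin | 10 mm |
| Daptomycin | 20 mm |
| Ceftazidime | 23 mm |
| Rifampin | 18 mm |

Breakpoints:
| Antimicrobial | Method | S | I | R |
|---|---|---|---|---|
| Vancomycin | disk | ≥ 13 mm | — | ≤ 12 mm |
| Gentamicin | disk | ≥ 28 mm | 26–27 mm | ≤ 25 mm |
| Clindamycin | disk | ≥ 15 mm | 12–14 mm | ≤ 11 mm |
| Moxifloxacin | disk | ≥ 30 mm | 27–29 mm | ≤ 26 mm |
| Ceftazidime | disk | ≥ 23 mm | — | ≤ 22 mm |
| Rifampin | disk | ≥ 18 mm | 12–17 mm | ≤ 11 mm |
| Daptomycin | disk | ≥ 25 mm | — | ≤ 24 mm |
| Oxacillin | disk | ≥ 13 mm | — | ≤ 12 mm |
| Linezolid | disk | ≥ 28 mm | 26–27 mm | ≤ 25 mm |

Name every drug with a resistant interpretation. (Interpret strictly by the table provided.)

clindamycin, gentamicin, oxacillin, daptomycin

Clindamycin 9 mm: ≤ 11 mm → resistant
Linezolid (27 mm) in 26–27 mm → Intermediate
Gentamicin 25 mm: ≤ 25 mm — Resistant
Oxacillin: 10 mm is ≤ 12 mm → Resistant
Daptomycin (20 mm) ≤ 24 mm → Resistant
Ceftazidime: 23 mm is ≥ 23 mm ⇒ Susceptible
Rifampin 18 mm: ≥ 18 mm → Susceptible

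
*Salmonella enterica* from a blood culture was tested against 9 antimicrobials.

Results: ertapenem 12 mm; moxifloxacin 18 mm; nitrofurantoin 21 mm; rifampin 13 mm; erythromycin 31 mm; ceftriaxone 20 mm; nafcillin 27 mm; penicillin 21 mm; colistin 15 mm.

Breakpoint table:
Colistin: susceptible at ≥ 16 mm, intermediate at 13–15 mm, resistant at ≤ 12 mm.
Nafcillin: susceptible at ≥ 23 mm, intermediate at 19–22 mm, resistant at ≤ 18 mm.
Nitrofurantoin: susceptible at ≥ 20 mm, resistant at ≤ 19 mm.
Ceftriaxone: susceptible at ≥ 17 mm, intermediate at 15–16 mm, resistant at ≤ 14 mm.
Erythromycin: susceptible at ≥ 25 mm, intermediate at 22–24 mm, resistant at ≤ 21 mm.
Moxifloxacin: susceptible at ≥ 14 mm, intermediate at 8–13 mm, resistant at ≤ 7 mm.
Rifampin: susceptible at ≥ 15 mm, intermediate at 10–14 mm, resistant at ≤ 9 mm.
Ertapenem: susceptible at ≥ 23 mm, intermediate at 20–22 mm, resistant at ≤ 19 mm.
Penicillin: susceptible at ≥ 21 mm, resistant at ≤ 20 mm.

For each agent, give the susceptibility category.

Ertapenem: 12 mm is ≤ 19 mm — resistant
Moxifloxacin (18 mm) ≥ 14 mm ⇒ Susceptible
Nitrofurantoin 21 mm: ≥ 20 mm → Susceptible
Rifampin: 13 mm is in 10–14 mm → Intermediate
Erythromycin 31 mm: ≥ 25 mm ⇒ Susceptible
Ceftriaxone: 20 mm is ≥ 17 mm → Susceptible
Nafcillin (27 mm) ≥ 23 mm → susceptible
Penicillin: 21 mm is ≥ 21 mm → Susceptible
Colistin: 15 mm is in 13–15 mm → I

R, S, S, I, S, S, S, S, I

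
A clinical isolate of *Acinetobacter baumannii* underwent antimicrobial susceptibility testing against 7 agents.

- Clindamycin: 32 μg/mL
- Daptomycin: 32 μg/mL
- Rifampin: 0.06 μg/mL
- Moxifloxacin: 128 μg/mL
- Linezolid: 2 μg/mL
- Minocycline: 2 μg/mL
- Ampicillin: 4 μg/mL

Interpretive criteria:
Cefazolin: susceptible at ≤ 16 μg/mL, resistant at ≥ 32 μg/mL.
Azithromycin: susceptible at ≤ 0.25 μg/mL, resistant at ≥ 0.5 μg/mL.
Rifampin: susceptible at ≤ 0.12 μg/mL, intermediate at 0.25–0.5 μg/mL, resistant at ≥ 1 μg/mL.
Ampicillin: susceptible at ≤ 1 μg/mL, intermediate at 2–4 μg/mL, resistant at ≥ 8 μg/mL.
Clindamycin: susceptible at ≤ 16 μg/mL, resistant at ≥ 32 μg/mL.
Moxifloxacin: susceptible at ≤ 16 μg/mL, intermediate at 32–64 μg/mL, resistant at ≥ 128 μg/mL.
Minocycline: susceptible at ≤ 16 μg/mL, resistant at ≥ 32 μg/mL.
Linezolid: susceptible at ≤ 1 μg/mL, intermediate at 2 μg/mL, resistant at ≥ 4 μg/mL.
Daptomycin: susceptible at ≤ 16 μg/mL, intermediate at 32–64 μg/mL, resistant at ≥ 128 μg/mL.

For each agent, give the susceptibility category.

R, I, S, R, I, S, I

Clindamycin (32 μg/mL) ≥ 32 μg/mL ⇒ Resistant
Daptomycin (32 μg/mL) in 32–64 μg/mL ⇒ intermediate
Rifampin (0.06 μg/mL) ≤ 0.12 μg/mL — susceptible
Moxifloxacin 128 μg/mL: ≥ 128 μg/mL — Resistant
Linezolid 2 μg/mL: = 2 μg/mL → intermediate
Minocycline (2 μg/mL) ≤ 16 μg/mL — S
Ampicillin: 4 μg/mL is in 2–4 μg/mL — Intermediate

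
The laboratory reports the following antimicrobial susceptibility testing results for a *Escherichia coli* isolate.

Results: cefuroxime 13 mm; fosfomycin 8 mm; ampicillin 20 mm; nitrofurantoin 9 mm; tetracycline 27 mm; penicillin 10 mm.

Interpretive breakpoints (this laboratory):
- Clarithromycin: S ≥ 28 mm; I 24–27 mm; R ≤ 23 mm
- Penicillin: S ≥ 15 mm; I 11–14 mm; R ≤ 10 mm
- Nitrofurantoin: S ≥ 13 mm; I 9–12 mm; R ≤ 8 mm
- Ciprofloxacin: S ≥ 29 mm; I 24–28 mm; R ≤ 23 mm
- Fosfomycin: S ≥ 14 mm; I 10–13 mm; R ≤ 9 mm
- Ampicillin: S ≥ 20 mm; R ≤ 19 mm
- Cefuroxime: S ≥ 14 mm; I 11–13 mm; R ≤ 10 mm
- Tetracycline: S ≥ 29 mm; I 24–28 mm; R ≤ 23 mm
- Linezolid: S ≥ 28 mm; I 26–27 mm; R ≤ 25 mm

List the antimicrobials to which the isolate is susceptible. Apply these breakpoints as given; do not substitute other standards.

ampicillin

Cefuroxime: 13 mm is in 11–13 mm ⇒ Intermediate
Fosfomycin: 8 mm is ≤ 9 mm — resistant
Ampicillin 20 mm: ≥ 20 mm ⇒ susceptible
Nitrofurantoin: 9 mm is in 9–12 mm — intermediate
Tetracycline 27 mm: in 24–28 mm ⇒ I
Penicillin (10 mm) ≤ 10 mm ⇒ resistant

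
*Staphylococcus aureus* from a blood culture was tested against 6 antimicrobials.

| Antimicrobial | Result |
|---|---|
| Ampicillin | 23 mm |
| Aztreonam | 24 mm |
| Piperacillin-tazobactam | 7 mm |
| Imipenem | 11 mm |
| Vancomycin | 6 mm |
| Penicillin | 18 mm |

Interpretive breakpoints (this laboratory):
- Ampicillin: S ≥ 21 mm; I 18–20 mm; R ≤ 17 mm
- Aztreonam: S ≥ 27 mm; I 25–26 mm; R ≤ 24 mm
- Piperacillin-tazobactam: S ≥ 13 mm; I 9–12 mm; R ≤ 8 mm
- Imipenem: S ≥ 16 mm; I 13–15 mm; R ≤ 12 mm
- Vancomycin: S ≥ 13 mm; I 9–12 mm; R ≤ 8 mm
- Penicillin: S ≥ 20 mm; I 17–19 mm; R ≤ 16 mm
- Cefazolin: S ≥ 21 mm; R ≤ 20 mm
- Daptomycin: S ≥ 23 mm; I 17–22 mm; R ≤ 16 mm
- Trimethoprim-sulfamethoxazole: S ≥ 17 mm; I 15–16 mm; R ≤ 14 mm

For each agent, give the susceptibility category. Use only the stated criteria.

Ampicillin: 23 mm is ≥ 21 mm ⇒ Susceptible
Aztreonam (24 mm) ≤ 24 mm — R
Piperacillin-tazobactam (7 mm) ≤ 8 mm — resistant
Imipenem (11 mm) ≤ 12 mm — resistant
Vancomycin 6 mm: ≤ 8 mm → Resistant
Penicillin 18 mm: in 17–19 mm → I

S, R, R, R, R, I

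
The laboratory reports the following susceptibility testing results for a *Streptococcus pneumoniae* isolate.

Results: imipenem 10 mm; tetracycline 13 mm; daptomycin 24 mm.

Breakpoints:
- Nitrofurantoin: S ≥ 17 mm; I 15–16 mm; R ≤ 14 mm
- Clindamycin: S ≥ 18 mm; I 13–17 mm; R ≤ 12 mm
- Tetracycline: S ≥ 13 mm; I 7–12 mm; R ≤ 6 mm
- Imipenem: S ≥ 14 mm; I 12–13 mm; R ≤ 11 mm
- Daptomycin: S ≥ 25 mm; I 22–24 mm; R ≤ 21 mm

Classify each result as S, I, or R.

Imipenem: 10 mm is ≤ 11 mm — Resistant
Tetracycline (13 mm) ≥ 13 mm → Susceptible
Daptomycin: 24 mm is in 22–24 mm — I

R, S, I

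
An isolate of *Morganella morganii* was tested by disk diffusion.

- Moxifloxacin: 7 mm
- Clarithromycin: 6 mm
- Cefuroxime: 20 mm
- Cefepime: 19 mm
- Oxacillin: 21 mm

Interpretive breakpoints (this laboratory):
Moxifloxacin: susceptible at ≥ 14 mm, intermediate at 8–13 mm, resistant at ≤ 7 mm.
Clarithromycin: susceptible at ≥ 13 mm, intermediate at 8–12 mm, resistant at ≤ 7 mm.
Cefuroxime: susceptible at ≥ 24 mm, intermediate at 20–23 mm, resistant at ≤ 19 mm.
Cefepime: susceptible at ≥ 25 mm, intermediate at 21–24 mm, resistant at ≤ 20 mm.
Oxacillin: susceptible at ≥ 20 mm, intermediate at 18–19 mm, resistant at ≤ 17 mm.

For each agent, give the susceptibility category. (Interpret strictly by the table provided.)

Moxifloxacin 7 mm: ≤ 7 mm → resistant
Clarithromycin 6 mm: ≤ 7 mm — Resistant
Cefuroxime 20 mm: in 20–23 mm ⇒ I
Cefepime 19 mm: ≤ 20 mm — R
Oxacillin 21 mm: ≥ 20 mm ⇒ S

R, R, I, R, S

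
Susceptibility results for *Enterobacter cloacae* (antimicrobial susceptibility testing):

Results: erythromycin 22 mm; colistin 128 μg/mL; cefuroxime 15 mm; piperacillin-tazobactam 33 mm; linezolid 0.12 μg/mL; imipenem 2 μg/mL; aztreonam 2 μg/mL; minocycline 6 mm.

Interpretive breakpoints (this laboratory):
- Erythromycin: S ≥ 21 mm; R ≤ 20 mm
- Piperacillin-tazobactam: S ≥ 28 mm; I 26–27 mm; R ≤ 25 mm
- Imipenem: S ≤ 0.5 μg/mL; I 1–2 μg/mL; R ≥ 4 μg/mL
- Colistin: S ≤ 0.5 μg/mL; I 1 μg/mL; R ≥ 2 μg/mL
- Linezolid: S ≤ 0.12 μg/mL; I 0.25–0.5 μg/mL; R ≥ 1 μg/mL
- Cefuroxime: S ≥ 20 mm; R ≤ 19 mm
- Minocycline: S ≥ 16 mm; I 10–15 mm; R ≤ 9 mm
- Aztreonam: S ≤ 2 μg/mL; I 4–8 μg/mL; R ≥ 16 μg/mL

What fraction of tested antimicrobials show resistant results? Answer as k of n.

3 of 8

Erythromycin (22 mm) ≥ 21 mm — Susceptible
Colistin 128 μg/mL: ≥ 2 μg/mL ⇒ resistant
Cefuroxime: 15 mm is ≤ 19 mm ⇒ resistant
Piperacillin-tazobactam 33 mm: ≥ 28 mm → Susceptible
Linezolid: 0.12 μg/mL is ≤ 0.12 μg/mL — Susceptible
Imipenem 2 μg/mL: in 1–2 μg/mL → I
Aztreonam: 2 μg/mL is ≤ 2 μg/mL — Susceptible
Minocycline (6 mm) ≤ 9 mm — resistant
Resistant: 3/8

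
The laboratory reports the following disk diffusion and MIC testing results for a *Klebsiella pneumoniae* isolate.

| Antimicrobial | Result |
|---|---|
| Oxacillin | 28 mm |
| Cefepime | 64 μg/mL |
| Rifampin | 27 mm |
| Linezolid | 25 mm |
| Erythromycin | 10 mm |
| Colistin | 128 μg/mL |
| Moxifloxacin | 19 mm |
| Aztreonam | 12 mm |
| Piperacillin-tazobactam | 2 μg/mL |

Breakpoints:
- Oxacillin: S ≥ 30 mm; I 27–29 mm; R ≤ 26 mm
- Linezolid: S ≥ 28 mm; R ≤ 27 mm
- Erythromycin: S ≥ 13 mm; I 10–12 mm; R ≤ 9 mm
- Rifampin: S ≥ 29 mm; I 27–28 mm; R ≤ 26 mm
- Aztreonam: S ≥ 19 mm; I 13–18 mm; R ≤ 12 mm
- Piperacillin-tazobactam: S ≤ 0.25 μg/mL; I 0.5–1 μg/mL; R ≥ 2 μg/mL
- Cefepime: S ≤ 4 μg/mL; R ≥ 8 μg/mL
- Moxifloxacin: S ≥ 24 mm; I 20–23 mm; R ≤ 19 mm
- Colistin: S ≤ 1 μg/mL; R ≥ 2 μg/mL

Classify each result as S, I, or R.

Oxacillin 28 mm: in 27–29 mm ⇒ Intermediate
Cefepime: 64 μg/mL is ≥ 8 μg/mL ⇒ Resistant
Rifampin (27 mm) in 27–28 mm — I
Linezolid 25 mm: ≤ 27 mm — resistant
Erythromycin 10 mm: in 10–12 mm → Intermediate
Colistin: 128 μg/mL is ≥ 2 μg/mL ⇒ resistant
Moxifloxacin: 19 mm is ≤ 19 mm ⇒ resistant
Aztreonam: 12 mm is ≤ 12 mm → R
Piperacillin-tazobactam (2 μg/mL) ≥ 2 μg/mL — resistant

I, R, I, R, I, R, R, R, R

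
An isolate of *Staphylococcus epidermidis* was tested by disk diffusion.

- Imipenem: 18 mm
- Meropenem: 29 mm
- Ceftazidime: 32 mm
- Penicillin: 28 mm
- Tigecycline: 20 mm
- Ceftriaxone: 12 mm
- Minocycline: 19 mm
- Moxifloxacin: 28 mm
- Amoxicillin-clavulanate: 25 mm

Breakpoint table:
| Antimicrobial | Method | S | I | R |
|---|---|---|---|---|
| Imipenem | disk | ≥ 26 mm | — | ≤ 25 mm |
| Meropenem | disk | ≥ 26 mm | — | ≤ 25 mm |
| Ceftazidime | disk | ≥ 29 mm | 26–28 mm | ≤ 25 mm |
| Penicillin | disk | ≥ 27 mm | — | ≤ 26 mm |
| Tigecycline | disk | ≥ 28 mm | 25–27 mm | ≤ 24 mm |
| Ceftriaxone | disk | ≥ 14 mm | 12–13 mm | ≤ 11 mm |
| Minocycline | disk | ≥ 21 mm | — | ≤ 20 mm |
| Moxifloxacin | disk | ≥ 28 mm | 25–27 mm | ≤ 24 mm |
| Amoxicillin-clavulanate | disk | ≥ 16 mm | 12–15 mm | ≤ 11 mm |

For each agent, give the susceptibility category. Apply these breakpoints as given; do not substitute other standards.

Imipenem: 18 mm is ≤ 25 mm ⇒ R
Meropenem 29 mm: ≥ 26 mm → susceptible
Ceftazidime 32 mm: ≥ 29 mm ⇒ susceptible
Penicillin 28 mm: ≥ 27 mm ⇒ susceptible
Tigecycline (20 mm) ≤ 24 mm ⇒ R
Ceftriaxone: 12 mm is in 12–13 mm — Intermediate
Minocycline 19 mm: ≤ 20 mm ⇒ resistant
Moxifloxacin (28 mm) ≥ 28 mm → susceptible
Amoxicillin-clavulanate (25 mm) ≥ 16 mm ⇒ Susceptible

R, S, S, S, R, I, R, S, S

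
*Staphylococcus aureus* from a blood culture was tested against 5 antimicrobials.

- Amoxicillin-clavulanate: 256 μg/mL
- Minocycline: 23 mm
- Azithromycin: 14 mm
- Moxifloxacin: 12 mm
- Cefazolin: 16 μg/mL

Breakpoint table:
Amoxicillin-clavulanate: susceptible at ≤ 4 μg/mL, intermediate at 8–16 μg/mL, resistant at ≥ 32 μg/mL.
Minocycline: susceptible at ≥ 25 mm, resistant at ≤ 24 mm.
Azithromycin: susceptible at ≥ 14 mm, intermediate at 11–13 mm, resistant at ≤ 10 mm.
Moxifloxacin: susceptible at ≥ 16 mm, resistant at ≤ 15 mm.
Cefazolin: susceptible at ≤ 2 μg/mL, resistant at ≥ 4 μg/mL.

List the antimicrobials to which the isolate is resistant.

amoxicillin-clavulanate, minocycline, moxifloxacin, cefazolin

Amoxicillin-clavulanate: 256 μg/mL is ≥ 32 μg/mL ⇒ Resistant
Minocycline (23 mm) ≤ 24 mm — R
Azithromycin (14 mm) ≥ 14 mm → Susceptible
Moxifloxacin 12 mm: ≤ 15 mm — Resistant
Cefazolin 16 μg/mL: ≥ 4 μg/mL → resistant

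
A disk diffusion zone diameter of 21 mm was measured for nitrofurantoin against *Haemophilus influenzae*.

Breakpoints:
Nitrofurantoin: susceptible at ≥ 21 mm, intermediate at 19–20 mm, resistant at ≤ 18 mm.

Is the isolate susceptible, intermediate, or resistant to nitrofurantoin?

Nitrofurantoin 21 mm: ≥ 21 mm → susceptible

S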